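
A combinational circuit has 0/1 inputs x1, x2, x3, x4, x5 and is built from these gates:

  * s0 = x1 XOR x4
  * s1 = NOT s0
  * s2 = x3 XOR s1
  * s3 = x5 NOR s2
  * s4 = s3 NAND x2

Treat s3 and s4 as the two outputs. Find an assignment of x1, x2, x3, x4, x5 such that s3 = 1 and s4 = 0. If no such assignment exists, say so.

Check with x1=0, x2=1, x3=1, x4=0, x5=0:
s0 = x1 XOR x4 = 0 XOR 0 = 0
s1 = NOT s0 = NOT 0 = 1
s2 = x3 XOR s1 = 1 XOR 1 = 0
s3 = x5 NOR s2 = 0 NOR 0 = 1
s4 = s3 NAND x2 = 1 NAND 1 = 0
So s3 = 1 and s4 = 0.

x1=0, x2=1, x3=1, x4=0, x5=0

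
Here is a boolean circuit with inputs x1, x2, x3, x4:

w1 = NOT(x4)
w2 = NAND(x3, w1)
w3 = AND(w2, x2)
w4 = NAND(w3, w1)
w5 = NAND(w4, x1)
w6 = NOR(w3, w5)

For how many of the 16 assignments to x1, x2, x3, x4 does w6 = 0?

11

w6 = NOR(w3, w5) must be 0, so at least one of w3, w5 is 1.
Enumerating the 16 input combinations, 11 give w6 = 0 and 5 give w6 = 1.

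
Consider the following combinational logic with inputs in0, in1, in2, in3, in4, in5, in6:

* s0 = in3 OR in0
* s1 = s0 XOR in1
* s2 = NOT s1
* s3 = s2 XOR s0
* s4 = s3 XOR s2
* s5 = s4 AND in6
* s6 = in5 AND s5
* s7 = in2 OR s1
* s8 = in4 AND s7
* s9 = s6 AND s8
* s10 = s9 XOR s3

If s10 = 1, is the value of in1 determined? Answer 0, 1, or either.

Both values of in1 occur among assignments with s10 = 1:
  in1=0: in0=0, in1=0, in2=0, in3=0, in4=0, in5=0, in6=0
  in1=1: in0=0, in1=1, in2=1, in3=1, in4=1, in5=1, in6=1

either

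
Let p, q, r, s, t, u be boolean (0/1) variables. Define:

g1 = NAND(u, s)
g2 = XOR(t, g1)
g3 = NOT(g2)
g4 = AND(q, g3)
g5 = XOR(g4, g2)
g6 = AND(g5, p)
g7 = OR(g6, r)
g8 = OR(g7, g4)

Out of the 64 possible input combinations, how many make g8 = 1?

48

g8 = OR(g7, g4) must be 1, so at least one of g7, g4 is 1.
Enumerating the 64 input combinations, 48 give g8 = 1 and 16 give g8 = 0.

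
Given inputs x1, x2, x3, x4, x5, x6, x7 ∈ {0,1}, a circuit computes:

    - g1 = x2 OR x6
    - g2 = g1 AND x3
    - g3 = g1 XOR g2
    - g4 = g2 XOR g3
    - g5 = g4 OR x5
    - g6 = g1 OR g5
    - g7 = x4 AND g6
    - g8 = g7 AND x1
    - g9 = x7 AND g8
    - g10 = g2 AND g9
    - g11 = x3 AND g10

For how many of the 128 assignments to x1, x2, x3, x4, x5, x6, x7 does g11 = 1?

6

g11 = x3 AND g10 must be 1, so both x3 = 1 and g10 = 1.
g10 = g2 AND g9 must be 1, so both g2 = 1 and g9 = 1.
g2 = g1 AND x3 must be 1, so both g1 = 1 and x3 = 1.
Satisfying assignments:
  x1=1, x2=0, x3=1, x4=1, x5=0, x6=1, x7=1
  x1=1, x2=0, x3=1, x4=1, x5=1, x6=1, x7=1
  x1=1, x2=1, x3=1, x4=1, x5=0, x6=0, x7=1
  x1=1, x2=1, x3=1, x4=1, x5=0, x6=1, x7=1
  x1=1, x2=1, x3=1, x4=1, x5=1, x6=0, x7=1
  x1=1, x2=1, x3=1, x4=1, x5=1, x6=1, x7=1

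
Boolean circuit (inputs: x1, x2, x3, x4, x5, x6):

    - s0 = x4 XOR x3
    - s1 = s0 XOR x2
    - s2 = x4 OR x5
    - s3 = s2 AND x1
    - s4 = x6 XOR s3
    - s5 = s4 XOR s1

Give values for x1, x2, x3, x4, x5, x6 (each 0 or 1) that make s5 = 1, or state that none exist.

x1=1 x2=1 x3=1 x4=0 x5=0 x6=1

Check with x1=1 x2=1 x3=1 x4=0 x5=0 x6=1:
s0 = x4 XOR x3 = 0 XOR 1 = 1
s1 = s0 XOR x2 = 1 XOR 1 = 0
s2 = x4 OR x5 = 0 OR 0 = 0
s3 = s2 AND x1 = 0 AND 1 = 0
s4 = x6 XOR s3 = 1 XOR 0 = 1
s5 = s4 XOR s1 = 1 XOR 0 = 1
So s5 = 1 as required.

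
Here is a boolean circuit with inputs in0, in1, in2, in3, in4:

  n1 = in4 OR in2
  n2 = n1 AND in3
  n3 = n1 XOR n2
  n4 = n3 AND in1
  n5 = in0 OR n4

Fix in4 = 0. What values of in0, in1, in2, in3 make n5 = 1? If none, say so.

in0=1 in1=1 in2=0 in3=1

n5 = in0 OR n4 must be 1, so at least one of in0, n4 is 1.
Check with in4 = 0 and in0=1, in1=1, in2=0, in3=1:
n1 = in4 OR in2 = 0 OR 0 = 0
n2 = n1 AND in3 = 0 AND 1 = 0
n3 = n1 XOR n2 = 0 XOR 0 = 0
n4 = n3 AND in1 = 0 AND 1 = 0
n5 = in0 OR n4 = 1 OR 0 = 1
So n5 = 1.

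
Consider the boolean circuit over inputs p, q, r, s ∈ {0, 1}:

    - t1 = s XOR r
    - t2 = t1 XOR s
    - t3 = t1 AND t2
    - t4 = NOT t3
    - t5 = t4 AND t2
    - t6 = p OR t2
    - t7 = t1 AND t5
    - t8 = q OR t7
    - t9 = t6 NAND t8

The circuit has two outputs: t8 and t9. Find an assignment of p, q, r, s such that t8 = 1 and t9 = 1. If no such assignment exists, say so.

Check with p=0 q=1 r=0 s=0:
t1 = s XOR r = 0 XOR 0 = 0
t2 = t1 XOR s = 0 XOR 0 = 0
t3 = t1 AND t2 = 0 AND 0 = 0
t4 = NOT t3 = NOT 0 = 1
t5 = t4 AND t2 = 1 AND 0 = 0
t6 = p OR t2 = 0 OR 0 = 0
t7 = t1 AND t5 = 0 AND 0 = 0
t8 = q OR t7 = 1 OR 0 = 1
t9 = t6 NAND t8 = 0 NAND 1 = 1
So t8 = 1 and t9 = 1.

p=0 q=1 r=0 s=0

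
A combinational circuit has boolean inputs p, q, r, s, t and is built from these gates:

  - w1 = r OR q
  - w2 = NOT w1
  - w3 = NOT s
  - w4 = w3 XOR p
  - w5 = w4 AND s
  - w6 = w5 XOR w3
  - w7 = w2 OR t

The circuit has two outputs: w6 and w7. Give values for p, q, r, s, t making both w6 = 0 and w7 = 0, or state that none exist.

p=0 q=1 r=0 s=1 t=0

Check with p=0 q=1 r=0 s=1 t=0:
w1 = r OR q = 0 OR 1 = 1
w2 = NOT w1 = NOT 1 = 0
w3 = NOT s = NOT 1 = 0
w4 = w3 XOR p = 0 XOR 0 = 0
w5 = w4 AND s = 0 AND 1 = 0
w6 = w5 XOR w3 = 0 XOR 0 = 0
w7 = w2 OR t = 0 OR 0 = 0
So w6 = 0 and w7 = 0.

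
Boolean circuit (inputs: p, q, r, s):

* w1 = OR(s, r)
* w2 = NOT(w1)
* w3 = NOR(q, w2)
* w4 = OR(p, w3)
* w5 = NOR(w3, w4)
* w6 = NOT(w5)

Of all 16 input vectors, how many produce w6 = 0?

w6 = NOT(w5) must be 0, so w5 = 1.
w5 = NOR(w3, w4) must be 1, so both w3 = 0 and w4 = 0.
Satisfying assignments:
  p=0, q=0, r=0, s=0
  p=0, q=1, r=0, s=0
  p=0, q=1, r=0, s=1
  p=0, q=1, r=1, s=0
  p=0, q=1, r=1, s=1

5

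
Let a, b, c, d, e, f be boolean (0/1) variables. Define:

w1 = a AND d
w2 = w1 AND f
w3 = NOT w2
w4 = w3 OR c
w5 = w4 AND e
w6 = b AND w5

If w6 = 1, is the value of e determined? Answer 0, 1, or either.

w6 = b AND w5 must be 1, so both b = 1 and w5 = 1.
w5 = w4 AND e must be 1, so both w4 = 1 and e = 1.
w4 = w3 OR c must be 1, so at least one of w3, c is 1.
Every assignment with w6 = 1 has e = 1; there are 15 such assignment(s).

1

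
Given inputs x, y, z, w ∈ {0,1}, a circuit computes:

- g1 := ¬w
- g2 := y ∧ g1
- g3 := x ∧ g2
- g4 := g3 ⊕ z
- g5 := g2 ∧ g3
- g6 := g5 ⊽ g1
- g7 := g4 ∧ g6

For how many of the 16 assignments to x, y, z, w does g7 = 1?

4

g7 = g4 ∧ g6 must be 1, so both g4 = 1 and g6 = 1.
Satisfying assignments:
  x=0, y=0, z=1, w=1
  x=0, y=1, z=1, w=1
  x=1, y=0, z=1, w=1
  x=1, y=1, z=1, w=1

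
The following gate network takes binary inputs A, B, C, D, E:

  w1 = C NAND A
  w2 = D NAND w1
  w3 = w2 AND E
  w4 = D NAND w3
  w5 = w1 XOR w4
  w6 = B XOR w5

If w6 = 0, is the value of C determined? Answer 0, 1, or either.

Both values of C occur among assignments with w6 = 0:
  C=0: A=0, B=0, C=0, D=0, E=0
  C=1: A=0, B=0, C=1, D=0, E=0

either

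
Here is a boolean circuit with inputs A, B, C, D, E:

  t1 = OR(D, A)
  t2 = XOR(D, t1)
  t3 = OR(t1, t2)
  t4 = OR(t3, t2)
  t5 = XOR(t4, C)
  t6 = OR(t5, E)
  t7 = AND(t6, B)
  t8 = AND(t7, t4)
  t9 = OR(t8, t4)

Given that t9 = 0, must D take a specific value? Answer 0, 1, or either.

t9 = OR(t8, t4) must be 0, so both t8 = 0 and t4 = 0.
Every assignment with t9 = 0 has D = 0; there are 8 such assignment(s).

0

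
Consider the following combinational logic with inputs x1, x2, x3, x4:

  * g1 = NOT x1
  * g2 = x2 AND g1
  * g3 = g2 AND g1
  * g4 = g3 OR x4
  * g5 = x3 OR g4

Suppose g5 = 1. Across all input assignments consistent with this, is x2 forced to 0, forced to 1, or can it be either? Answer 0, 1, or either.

Both values of x2 occur among assignments with g5 = 1:
  x2=0: x1=0, x2=0, x3=0, x4=1
  x2=1: x1=0, x2=1, x3=0, x4=0

either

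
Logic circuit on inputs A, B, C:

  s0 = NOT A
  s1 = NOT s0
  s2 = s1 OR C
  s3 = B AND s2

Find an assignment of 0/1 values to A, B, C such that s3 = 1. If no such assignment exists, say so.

A=1 B=1 C=1

s3 = B AND s2 must be 1, so both B = 1 and s2 = 1.
Check with A=1 B=1 C=1:
s0 = NOT A = NOT 1 = 0
s1 = NOT s0 = NOT 0 = 1
s2 = s1 OR C = 1 OR 1 = 1
s3 = B AND s2 = 1 AND 1 = 1
So s3 = 1 as required.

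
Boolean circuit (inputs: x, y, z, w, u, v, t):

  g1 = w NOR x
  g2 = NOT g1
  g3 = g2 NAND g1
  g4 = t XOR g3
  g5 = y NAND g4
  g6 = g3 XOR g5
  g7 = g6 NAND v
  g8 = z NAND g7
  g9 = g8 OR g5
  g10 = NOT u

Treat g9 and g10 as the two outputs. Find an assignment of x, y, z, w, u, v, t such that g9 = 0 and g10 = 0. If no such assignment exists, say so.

Check with x=1 y=1 z=1 w=1 u=1 v=0 t=0:
g1 = w NOR x = 1 NOR 1 = 0
g2 = NOT g1 = NOT 0 = 1
g3 = g2 NAND g1 = 1 NAND 0 = 1
g4 = t XOR g3 = 0 XOR 1 = 1
g5 = y NAND g4 = 1 NAND 1 = 0
g6 = g3 XOR g5 = 1 XOR 0 = 1
g7 = g6 NAND v = 1 NAND 0 = 1
g8 = z NAND g7 = 1 NAND 1 = 0
g9 = g8 OR g5 = 0 OR 0 = 0
g10 = NOT u = NOT 1 = 0
So g9 = 0 and g10 = 0.

x=1 y=1 z=1 w=1 u=1 v=0 t=0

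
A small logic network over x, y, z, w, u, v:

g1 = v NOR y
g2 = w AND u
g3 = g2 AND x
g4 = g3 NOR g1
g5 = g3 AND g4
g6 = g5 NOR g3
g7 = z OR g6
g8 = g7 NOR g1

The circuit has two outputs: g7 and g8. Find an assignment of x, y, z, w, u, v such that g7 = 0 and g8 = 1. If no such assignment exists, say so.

Check with x=1, y=1, z=0, w=1, u=1, v=1:
g1 = v NOR y = 1 NOR 1 = 0
g2 = w AND u = 1 AND 1 = 1
g3 = g2 AND x = 1 AND 1 = 1
g4 = g3 NOR g1 = 1 NOR 0 = 0
g5 = g3 AND g4 = 1 AND 0 = 0
g6 = g5 NOR g3 = 0 NOR 1 = 0
g7 = z OR g6 = 0 OR 0 = 0
g8 = g7 NOR g1 = 0 NOR 0 = 1
So g7 = 0 and g8 = 1.

x=1, y=1, z=0, w=1, u=1, v=1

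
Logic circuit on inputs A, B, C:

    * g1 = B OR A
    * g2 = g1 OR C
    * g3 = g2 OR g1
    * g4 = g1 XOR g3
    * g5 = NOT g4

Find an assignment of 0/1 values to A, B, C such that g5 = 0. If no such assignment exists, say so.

g5 = NOT g4 must be 0, so g4 = 1.
Check with A=0 B=0 C=1:
g1 = B OR A = 0 OR 0 = 0
g2 = g1 OR C = 0 OR 1 = 1
g3 = g2 OR g1 = 1 OR 0 = 1
g4 = g1 XOR g3 = 0 XOR 1 = 1
g5 = NOT g4 = NOT 1 = 0
So g5 = 0 as required.

A=0 B=0 C=1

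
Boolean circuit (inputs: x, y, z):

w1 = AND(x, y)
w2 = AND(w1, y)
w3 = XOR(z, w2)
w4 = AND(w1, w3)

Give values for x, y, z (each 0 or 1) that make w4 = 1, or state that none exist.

x=1, y=1, z=0

w4 = AND(w1, w3) must be 1, so both w1 = 1 and w3 = 1.
Check with x=1, y=1, z=0:
w1 = AND(x, y) = AND(1, 1) = 1
w2 = AND(w1, y) = AND(1, 1) = 1
w3 = XOR(z, w2) = XOR(0, 1) = 1
w4 = AND(w1, w3) = AND(1, 1) = 1
So w4 = 1 as required.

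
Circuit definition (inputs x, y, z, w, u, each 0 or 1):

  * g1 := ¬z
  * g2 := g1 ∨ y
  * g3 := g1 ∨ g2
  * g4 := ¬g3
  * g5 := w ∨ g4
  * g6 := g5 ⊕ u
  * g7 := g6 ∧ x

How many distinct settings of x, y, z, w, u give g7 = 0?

24

g7 = g6 ∧ x must be 0, so at least one of g6, x is 0.
Enumerating the 32 input combinations, 24 give g7 = 0 and 8 give g7 = 1.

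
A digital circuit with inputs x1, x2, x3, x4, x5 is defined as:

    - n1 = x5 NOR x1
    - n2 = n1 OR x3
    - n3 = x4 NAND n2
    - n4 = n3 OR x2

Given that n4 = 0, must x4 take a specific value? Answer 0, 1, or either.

1

n4 = n3 OR x2 must be 0, so both n3 = 0 and x2 = 0.
n3 = x4 NAND n2 must be 0, so both x4 = 1 and n2 = 1.
n2 = n1 OR x3 must be 1, so at least one of n1, x3 is 1.
Every assignment with n4 = 0 has x4 = 1; there are 5 such assignment(s).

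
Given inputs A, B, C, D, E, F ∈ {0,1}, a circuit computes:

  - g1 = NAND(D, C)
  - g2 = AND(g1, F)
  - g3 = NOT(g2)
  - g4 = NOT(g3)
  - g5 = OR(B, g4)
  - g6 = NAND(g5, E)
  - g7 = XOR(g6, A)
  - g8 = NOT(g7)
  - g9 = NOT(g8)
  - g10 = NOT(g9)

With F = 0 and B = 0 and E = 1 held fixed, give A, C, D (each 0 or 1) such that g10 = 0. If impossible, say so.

A=0, C=1, D=1

g10 = NOT(g9) must be 0, so g9 = 1.
g9 = NOT(g8) must be 1, so g8 = 0.
Check with F = 0 and B = 0 and E = 1 and A=0, C=1, D=1:
g1 = NAND(D, C) = NAND(1, 1) = 0
g2 = AND(g1, F) = AND(0, 0) = 0
g3 = NOT(g2) = NOT 0 = 1
g4 = NOT(g3) = NOT 1 = 0
g5 = OR(B, g4) = OR(0, 0) = 0
g6 = NAND(g5, E) = NAND(0, 1) = 1
g7 = XOR(g6, A) = XOR(1, 0) = 1
g8 = NOT(g7) = NOT 1 = 0
g9 = NOT(g8) = NOT 0 = 1
g10 = NOT(g9) = NOT 1 = 0
So g10 = 0.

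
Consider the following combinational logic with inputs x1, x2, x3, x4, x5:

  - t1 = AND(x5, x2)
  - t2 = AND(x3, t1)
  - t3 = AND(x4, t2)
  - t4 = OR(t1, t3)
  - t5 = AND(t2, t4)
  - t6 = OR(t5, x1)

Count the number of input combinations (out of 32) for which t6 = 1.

18

t6 = OR(t5, x1) must be 1, so at least one of t5, x1 is 1.
Enumerating the 32 input combinations, 18 give t6 = 1 and 14 give t6 = 0.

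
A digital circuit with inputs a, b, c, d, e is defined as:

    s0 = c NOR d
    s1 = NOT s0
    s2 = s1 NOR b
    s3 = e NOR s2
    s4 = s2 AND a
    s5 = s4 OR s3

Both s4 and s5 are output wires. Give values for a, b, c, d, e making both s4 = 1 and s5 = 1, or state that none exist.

Check with a=1 b=0 c=0 d=0 e=1:
s0 = c NOR d = 0 NOR 0 = 1
s1 = NOT s0 = NOT 1 = 0
s2 = s1 NOR b = 0 NOR 0 = 1
s3 = e NOR s2 = 1 NOR 1 = 0
s4 = s2 AND a = 1 AND 1 = 1
s5 = s4 OR s3 = 1 OR 0 = 1
So s4 = 1 and s5 = 1.

a=1 b=0 c=0 d=0 e=1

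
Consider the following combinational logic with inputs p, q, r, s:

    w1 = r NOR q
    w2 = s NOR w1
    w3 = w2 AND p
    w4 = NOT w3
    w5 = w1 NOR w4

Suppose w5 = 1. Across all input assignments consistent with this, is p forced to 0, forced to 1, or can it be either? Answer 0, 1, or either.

1

w5 = w1 NOR w4 must be 1, so both w1 = 0 and w4 = 0.
w1 = r NOR q must be 0, so at least one of r, q is 1.
w4 = NOT w3 must be 0, so w3 = 1.
Every assignment with w5 = 1 has p = 1; there are 3 such assignment(s).
  p=1, q=0, r=1, s=0
  p=1, q=1, r=0, s=0
  p=1, q=1, r=1, s=0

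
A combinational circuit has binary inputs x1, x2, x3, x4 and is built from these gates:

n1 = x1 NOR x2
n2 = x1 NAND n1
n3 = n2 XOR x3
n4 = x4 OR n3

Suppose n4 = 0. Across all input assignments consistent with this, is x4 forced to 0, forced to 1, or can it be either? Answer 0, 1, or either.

0

n4 = x4 OR n3 must be 0, so both x4 = 0 and n3 = 0.
n3 = n2 XOR x3 must be 0, so n2 and x3 are equal.
Every assignment with n4 = 0 has x4 = 0; there are 4 such assignment(s).
  x1=0, x2=0, x3=1, x4=0
  x1=0, x2=1, x3=1, x4=0
  x1=1, x2=0, x3=1, x4=0
  x1=1, x2=1, x3=1, x4=0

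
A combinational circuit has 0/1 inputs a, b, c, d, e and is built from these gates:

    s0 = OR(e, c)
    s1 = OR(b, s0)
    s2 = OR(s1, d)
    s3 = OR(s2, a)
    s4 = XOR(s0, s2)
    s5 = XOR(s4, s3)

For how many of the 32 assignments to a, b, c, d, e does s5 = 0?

s5 = XOR(s4, s3) must be 0, so s4 and s3 are equal.
Enumerating the 32 input combinations, 7 give s5 = 0 and 25 give s5 = 1.

7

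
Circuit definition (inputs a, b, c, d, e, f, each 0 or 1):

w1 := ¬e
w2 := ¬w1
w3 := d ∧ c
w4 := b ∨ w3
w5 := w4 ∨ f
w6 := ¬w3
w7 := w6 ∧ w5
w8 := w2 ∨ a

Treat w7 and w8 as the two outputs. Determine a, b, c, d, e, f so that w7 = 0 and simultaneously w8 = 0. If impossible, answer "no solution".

a=0 b=0 c=0 d=1 e=0 f=0

Check with a=0 b=0 c=0 d=1 e=0 f=0:
w1 = ¬e = ¬0 = 1
w2 = ¬w1 = ¬1 = 0
w3 = d ∧ c = 1 ∧ 0 = 0
w4 = b ∨ w3 = 0 ∨ 0 = 0
w5 = w4 ∨ f = 0 ∨ 0 = 0
w6 = ¬w3 = ¬0 = 1
w7 = w6 ∧ w5 = 1 ∧ 0 = 0
w8 = w2 ∨ a = 0 ∨ 0 = 0
So w7 = 0 and w8 = 0.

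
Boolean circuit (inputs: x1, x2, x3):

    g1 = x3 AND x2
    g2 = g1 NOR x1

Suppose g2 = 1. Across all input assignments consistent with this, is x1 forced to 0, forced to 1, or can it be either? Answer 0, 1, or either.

g2 = g1 NOR x1 must be 1, so both g1 = 0 and x1 = 0.
g1 = x3 AND x2 must be 0, so at least one of x3, x2 is 0.
Every assignment with g2 = 1 has x1 = 0; there are 3 such assignment(s).
  x1=0, x2=0, x3=0
  x1=0, x2=0, x3=1
  x1=0, x2=1, x3=0

0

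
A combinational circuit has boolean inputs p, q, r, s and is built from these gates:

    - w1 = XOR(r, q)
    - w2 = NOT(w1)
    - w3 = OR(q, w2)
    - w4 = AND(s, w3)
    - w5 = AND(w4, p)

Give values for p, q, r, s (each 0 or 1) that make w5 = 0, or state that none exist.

w5 = AND(w4, p) must be 0, so at least one of w4, p is 0.
Check with p=1, q=1, r=0, s=0:
w1 = XOR(r, q) = XOR(0, 1) = 1
w2 = NOT(w1) = NOT 1 = 0
w3 = OR(q, w2) = OR(1, 0) = 1
w4 = AND(s, w3) = AND(0, 1) = 0
w5 = AND(w4, p) = AND(0, 1) = 0
So w5 = 0 as required.

p=1, q=1, r=0, s=0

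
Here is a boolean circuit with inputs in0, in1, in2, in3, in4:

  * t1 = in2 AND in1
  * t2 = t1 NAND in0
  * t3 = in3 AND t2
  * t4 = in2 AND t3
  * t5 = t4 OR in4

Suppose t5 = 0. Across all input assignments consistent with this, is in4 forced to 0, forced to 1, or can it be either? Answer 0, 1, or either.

t5 = t4 OR in4 must be 0, so both t4 = 0 and in4 = 0.
t4 = in2 AND t3 must be 0, so at least one of in2, t3 is 0.
Every assignment with t5 = 0 has in4 = 0; there are 13 such assignment(s).

0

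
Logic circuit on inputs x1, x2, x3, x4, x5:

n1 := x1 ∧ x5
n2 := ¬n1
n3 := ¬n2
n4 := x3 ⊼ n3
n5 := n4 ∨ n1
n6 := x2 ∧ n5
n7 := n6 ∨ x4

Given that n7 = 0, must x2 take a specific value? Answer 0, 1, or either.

0

n7 = n6 ∨ x4 must be 0, so both n6 = 0 and x4 = 0.
n6 = x2 ∧ n5 must be 0, so at least one of x2, n5 is 0.
Every assignment with n7 = 0 has x2 = 0; there are 8 such assignment(s).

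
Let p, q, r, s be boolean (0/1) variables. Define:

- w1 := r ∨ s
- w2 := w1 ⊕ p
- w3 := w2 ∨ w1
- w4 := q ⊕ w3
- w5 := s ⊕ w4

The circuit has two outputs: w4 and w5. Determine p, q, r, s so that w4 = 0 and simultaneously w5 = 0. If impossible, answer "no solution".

p=1, q=1, r=1, s=0

Check with p=1, q=1, r=1, s=0:
w1 = r ∨ s = 1 ∨ 0 = 1
w2 = w1 ⊕ p = 1 ⊕ 1 = 0
w3 = w2 ∨ w1 = 0 ∨ 1 = 1
w4 = q ⊕ w3 = 1 ⊕ 1 = 0
w5 = s ⊕ w4 = 0 ⊕ 0 = 0
So w4 = 0 and w5 = 0.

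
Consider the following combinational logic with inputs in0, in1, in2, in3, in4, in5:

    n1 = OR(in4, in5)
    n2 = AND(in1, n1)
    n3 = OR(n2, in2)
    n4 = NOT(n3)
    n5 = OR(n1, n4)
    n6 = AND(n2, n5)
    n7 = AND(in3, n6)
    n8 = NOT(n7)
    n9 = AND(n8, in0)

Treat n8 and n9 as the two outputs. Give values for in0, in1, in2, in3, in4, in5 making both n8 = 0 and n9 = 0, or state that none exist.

Check with in0=1, in1=1, in2=1, in3=1, in4=1, in5=1:
n1 = OR(in4, in5) = OR(1, 1) = 1
n2 = AND(in1, n1) = AND(1, 1) = 1
n3 = OR(n2, in2) = OR(1, 1) = 1
n4 = NOT(n3) = NOT 1 = 0
n5 = OR(n1, n4) = OR(1, 0) = 1
n6 = AND(n2, n5) = AND(1, 1) = 1
n7 = AND(in3, n6) = AND(1, 1) = 1
n8 = NOT(n7) = NOT 1 = 0
n9 = AND(n8, in0) = AND(0, 1) = 0
So n8 = 0 and n9 = 0.

in0=1, in1=1, in2=1, in3=1, in4=1, in5=1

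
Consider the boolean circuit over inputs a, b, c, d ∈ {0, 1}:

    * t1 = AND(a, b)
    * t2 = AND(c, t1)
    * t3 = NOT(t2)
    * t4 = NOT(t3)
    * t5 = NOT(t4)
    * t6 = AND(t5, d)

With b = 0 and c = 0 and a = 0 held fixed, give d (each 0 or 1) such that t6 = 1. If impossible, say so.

t6 = AND(t5, d) must be 1, so both t5 = 1 and d = 1.
Check with b = 0 and c = 0 and a = 0 and d=1:
t1 = AND(a, b) = AND(0, 0) = 0
t2 = AND(c, t1) = AND(0, 0) = 0
t3 = NOT(t2) = NOT 0 = 1
t4 = NOT(t3) = NOT 1 = 0
t5 = NOT(t4) = NOT 0 = 1
t6 = AND(t5, d) = AND(1, 1) = 1
So t6 = 1.

d=1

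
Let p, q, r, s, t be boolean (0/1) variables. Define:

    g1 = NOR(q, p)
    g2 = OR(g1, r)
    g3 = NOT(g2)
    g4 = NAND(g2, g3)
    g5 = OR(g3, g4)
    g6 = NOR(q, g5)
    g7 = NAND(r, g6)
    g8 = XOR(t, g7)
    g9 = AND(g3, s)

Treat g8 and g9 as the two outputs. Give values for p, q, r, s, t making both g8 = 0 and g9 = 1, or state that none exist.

Check with p=1 q=1 r=0 s=1 t=1:
g1 = NOR(q, p) = NOR(1, 1) = 0
g2 = OR(g1, r) = OR(0, 0) = 0
g3 = NOT(g2) = NOT 0 = 1
g4 = NAND(g2, g3) = NAND(0, 1) = 1
g5 = OR(g3, g4) = OR(1, 1) = 1
g6 = NOR(q, g5) = NOR(1, 1) = 0
g7 = NAND(r, g6) = NAND(0, 0) = 1
g8 = XOR(t, g7) = XOR(1, 1) = 0
g9 = AND(g3, s) = AND(1, 1) = 1
So g8 = 0 and g9 = 1.

p=1 q=1 r=0 s=1 t=1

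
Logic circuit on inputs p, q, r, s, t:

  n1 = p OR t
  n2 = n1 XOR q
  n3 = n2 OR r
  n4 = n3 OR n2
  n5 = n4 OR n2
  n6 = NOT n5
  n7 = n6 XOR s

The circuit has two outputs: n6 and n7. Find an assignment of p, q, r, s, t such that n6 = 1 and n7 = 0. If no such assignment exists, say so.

p=1, q=1, r=0, s=1, t=0

Check with p=1, q=1, r=0, s=1, t=0:
n1 = p OR t = 1 OR 0 = 1
n2 = n1 XOR q = 1 XOR 1 = 0
n3 = n2 OR r = 0 OR 0 = 0
n4 = n3 OR n2 = 0 OR 0 = 0
n5 = n4 OR n2 = 0 OR 0 = 0
n6 = NOT n5 = NOT 0 = 1
n7 = n6 XOR s = 1 XOR 1 = 0
So n6 = 1 and n7 = 0.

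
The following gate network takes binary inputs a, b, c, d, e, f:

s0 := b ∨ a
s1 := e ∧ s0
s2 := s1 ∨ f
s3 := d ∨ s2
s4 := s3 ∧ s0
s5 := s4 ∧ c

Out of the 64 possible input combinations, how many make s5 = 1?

s5 = s4 ∧ c must be 1, so both s4 = 1 and c = 1.
Enumerating the 64 input combinations, 21 give s5 = 1 and 43 give s5 = 0.

21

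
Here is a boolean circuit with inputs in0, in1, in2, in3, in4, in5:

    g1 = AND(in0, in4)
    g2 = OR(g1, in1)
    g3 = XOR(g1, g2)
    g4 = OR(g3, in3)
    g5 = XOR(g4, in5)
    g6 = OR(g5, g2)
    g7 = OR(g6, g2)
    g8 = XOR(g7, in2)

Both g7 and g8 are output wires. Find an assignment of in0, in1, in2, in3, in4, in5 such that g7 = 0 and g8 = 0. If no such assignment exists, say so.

in0=0, in1=0, in2=0, in3=0, in4=0, in5=0

Check with in0=0, in1=0, in2=0, in3=0, in4=0, in5=0:
g1 = AND(in0, in4) = AND(0, 0) = 0
g2 = OR(g1, in1) = OR(0, 0) = 0
g3 = XOR(g1, g2) = XOR(0, 0) = 0
g4 = OR(g3, in3) = OR(0, 0) = 0
g5 = XOR(g4, in5) = XOR(0, 0) = 0
g6 = OR(g5, g2) = OR(0, 0) = 0
g7 = OR(g6, g2) = OR(0, 0) = 0
g8 = XOR(g7, in2) = XOR(0, 0) = 0
So g7 = 0 and g8 = 0.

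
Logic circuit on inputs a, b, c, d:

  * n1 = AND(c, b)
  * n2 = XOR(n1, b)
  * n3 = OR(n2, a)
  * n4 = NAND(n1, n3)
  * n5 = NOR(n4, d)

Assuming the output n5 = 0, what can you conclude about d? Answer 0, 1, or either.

either

Both values of d occur among assignments with n5 = 0:
  d=0: a=0, b=0, c=0, d=0
  d=1: a=0, b=0, c=0, d=1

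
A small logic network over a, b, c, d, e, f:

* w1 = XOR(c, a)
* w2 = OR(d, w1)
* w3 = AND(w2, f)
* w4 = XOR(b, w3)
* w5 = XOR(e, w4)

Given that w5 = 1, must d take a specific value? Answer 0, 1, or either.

either

Both values of d occur among assignments with w5 = 1:
  d=0: a=0, b=0, c=0, d=0, e=1, f=0
  d=1: a=0, b=0, c=0, d=1, e=0, f=1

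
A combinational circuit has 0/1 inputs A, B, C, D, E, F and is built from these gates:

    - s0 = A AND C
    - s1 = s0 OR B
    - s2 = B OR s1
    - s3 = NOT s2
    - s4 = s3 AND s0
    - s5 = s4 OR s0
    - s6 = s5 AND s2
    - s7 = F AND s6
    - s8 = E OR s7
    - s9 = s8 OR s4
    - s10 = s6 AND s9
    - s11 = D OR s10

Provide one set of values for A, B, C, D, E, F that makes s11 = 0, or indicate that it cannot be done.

A=0, B=0, C=0, D=0, E=1, F=1

s11 = D OR s10 must be 0, so both D = 0 and s10 = 0.
Check with A=0, B=0, C=0, D=0, E=1, F=1:
s0 = A AND C = 0 AND 0 = 0
s1 = s0 OR B = 0 OR 0 = 0
s2 = B OR s1 = 0 OR 0 = 0
s3 = NOT s2 = NOT 0 = 1
s4 = s3 AND s0 = 1 AND 0 = 0
s5 = s4 OR s0 = 0 OR 0 = 0
s6 = s5 AND s2 = 0 AND 0 = 0
s7 = F AND s6 = 1 AND 0 = 0
s8 = E OR s7 = 1 OR 0 = 1
s9 = s8 OR s4 = 1 OR 0 = 1
s10 = s6 AND s9 = 0 AND 1 = 0
s11 = D OR s10 = 0 OR 0 = 0
So s11 = 0 as required.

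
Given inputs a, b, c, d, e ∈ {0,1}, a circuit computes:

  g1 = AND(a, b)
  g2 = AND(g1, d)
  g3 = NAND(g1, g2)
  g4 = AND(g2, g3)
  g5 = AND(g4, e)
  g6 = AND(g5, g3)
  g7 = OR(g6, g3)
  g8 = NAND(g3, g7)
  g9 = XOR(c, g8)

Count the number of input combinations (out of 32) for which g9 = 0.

g9 = XOR(c, g8) must be 0, so c and g8 are equal.
Enumerating the 32 input combinations, 16 give g9 = 0 and 16 give g9 = 1.

16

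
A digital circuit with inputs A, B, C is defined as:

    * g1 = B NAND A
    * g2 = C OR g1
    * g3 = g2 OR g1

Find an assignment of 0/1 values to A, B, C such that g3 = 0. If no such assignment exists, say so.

g3 = g2 OR g1 must be 0, so both g2 = 0 and g1 = 0.
g2 = C OR g1 must be 0, so both C = 0 and g1 = 0.
Check with A=1, B=1, C=0:
g1 = B NAND A = 1 NAND 1 = 0
g2 = C OR g1 = 0 OR 0 = 0
g3 = g2 OR g1 = 0 OR 0 = 0
So g3 = 0 as required.

A=1, B=1, C=0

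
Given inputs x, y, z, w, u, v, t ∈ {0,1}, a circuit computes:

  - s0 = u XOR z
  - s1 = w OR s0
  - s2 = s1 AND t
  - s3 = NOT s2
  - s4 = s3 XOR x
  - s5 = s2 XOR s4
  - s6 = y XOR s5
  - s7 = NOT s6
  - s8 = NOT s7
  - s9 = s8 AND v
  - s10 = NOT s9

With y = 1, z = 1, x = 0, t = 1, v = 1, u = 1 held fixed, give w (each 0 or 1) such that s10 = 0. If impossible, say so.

With y = 1, z = 1, x = 0, t = 1, v = 1, u = 1 fixed, none of the 2 settings of w give s10 = 0.
For example, with w=0:
s0 = u XOR z = 1 XOR 1 = 0
s1 = w OR s0 = 0 OR 0 = 0
s2 = s1 AND t = 0 AND 1 = 0
s3 = NOT s2 = NOT 0 = 1
s4 = s3 XOR x = 1 XOR 0 = 1
s5 = s2 XOR s4 = 0 XOR 1 = 1
s6 = y XOR s5 = 1 XOR 1 = 0
s7 = NOT s6 = NOT 0 = 1
s8 = NOT s7 = NOT 1 = 0
s9 = s8 AND v = 0 AND 1 = 0
s10 = NOT s9 = NOT 0 = 1
giving s10 = 1 ≠ 0.

no solution exists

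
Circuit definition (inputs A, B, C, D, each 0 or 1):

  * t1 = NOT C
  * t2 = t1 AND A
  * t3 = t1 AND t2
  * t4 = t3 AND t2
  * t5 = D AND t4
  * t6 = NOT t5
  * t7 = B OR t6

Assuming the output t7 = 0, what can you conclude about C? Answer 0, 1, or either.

t7 = B OR t6 must be 0, so both B = 0 and t6 = 0.
t6 = NOT t5 must be 0, so t5 = 1.
t5 = D AND t4 must be 1, so both D = 1 and t4 = 1.
Every assignment with t7 = 0 has C = 0; there are 1 such assignment(s).
  A=1, B=0, C=0, D=1

0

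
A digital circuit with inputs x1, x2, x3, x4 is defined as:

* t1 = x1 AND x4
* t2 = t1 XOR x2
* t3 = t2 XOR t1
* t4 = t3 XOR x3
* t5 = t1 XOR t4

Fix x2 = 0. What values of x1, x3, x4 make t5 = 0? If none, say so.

t5 = t1 XOR t4 must be 0, so t1 and t4 are equal.
Check with x2 = 0 and x1=0, x3=0, x4=1:
t1 = x1 AND x4 = 0 AND 1 = 0
t2 = t1 XOR x2 = 0 XOR 0 = 0
t3 = t2 XOR t1 = 0 XOR 0 = 0
t4 = t3 XOR x3 = 0 XOR 0 = 0
t5 = t1 XOR t4 = 0 XOR 0 = 0
So t5 = 0.

x1=0, x3=0, x4=1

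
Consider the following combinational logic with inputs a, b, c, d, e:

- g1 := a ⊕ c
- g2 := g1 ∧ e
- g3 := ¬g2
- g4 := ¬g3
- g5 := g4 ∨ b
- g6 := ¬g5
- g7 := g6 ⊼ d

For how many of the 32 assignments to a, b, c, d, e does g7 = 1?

g7 = g6 ⊼ d must be 1, so at least one of g6, d is 0.
Enumerating the 32 input combinations, 26 give g7 = 1 and 6 give g7 = 0.

26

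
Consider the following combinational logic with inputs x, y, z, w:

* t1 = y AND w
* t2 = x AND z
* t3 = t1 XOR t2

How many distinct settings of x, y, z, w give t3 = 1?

6

t3 = t1 XOR t2 must be 1, so t1 and t2 differ.
Satisfying assignments:
  x=0, y=1, z=0, w=1
  x=0, y=1, z=1, w=1
  x=1, y=0, z=1, w=0
  x=1, y=0, z=1, w=1
  x=1, y=1, z=0, w=1
  x=1, y=1, z=1, w=0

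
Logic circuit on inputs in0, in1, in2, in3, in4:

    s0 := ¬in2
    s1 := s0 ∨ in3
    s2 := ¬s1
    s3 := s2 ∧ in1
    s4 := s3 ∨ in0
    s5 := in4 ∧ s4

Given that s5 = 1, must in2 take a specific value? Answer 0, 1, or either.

Both values of in2 occur among assignments with s5 = 1:
  in2=0: in0=1, in1=0, in2=0, in3=0, in4=1
  in2=1: in0=0, in1=1, in2=1, in3=0, in4=1

either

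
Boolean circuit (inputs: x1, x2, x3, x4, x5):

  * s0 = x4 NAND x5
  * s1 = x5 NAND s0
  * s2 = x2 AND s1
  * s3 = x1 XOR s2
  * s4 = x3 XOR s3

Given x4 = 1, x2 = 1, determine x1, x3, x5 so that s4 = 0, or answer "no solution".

Check with x4 = 1, x2 = 1 and x1=1, x3=0, x5=1:
s0 = x4 NAND x5 = 1 NAND 1 = 0
s1 = x5 NAND s0 = 1 NAND 0 = 1
s2 = x2 AND s1 = 1 AND 1 = 1
s3 = x1 XOR s2 = 1 XOR 1 = 0
s4 = x3 XOR s3 = 0 XOR 0 = 0
So s4 = 0.

x1=1, x3=0, x5=1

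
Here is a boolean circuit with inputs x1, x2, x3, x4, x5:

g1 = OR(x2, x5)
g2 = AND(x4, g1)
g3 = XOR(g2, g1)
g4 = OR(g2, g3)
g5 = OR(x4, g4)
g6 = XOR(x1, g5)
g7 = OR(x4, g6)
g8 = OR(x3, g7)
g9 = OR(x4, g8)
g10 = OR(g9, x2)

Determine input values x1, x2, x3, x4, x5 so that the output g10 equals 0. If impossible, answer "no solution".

g10 = OR(g9, x2) must be 0, so both g9 = 0 and x2 = 0.
Check with x1=1 x2=0 x3=0 x4=0 x5=1:
g1 = OR(x2, x5) = OR(0, 1) = 1
g2 = AND(x4, g1) = AND(0, 1) = 0
g3 = XOR(g2, g1) = XOR(0, 1) = 1
g4 = OR(g2, g3) = OR(0, 1) = 1
g5 = OR(x4, g4) = OR(0, 1) = 1
g6 = XOR(x1, g5) = XOR(1, 1) = 0
g7 = OR(x4, g6) = OR(0, 0) = 0
g8 = OR(x3, g7) = OR(0, 0) = 0
g9 = OR(x4, g8) = OR(0, 0) = 0
g10 = OR(g9, x2) = OR(0, 0) = 0
So g10 = 0 as required.

x1=1 x2=0 x3=0 x4=0 x5=1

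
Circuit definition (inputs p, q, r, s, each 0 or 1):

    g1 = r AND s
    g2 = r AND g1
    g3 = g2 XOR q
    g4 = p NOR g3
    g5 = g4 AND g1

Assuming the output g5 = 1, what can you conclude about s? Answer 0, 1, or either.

1

g5 = g4 AND g1 must be 1, so both g4 = 1 and g1 = 1.
Every assignment with g5 = 1 has s = 1; there are 1 such assignment(s).
  p=0, q=1, r=1, s=1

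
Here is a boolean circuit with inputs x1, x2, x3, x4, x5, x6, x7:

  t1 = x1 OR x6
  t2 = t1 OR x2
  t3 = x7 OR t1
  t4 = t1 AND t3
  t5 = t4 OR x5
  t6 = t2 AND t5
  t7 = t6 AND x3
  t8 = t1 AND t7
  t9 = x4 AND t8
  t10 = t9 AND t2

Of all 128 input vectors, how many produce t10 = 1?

t10 = t9 AND t2 must be 1, so both t9 = 1 and t2 = 1.
t9 = x4 AND t8 must be 1, so both x4 = 1 and t8 = 1.
t2 = t1 OR x2 must be 1, so at least one of t1, x2 is 1.
Enumerating the 128 input combinations, 24 give t10 = 1 and 104 give t10 = 0.

24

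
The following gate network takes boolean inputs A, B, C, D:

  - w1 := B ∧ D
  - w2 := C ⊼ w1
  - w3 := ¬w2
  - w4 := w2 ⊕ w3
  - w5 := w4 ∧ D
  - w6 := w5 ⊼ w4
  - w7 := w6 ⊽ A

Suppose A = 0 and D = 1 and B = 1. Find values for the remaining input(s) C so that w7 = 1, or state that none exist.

w7 = w6 ⊽ A must be 1, so both w6 = 0 and A = 0.
w6 = w5 ⊼ w4 must be 0, so both w5 = 1 and w4 = 1.
Check with A = 0 and D = 1 and B = 1 and C=0:
w1 = B ∧ D = 1 ∧ 1 = 1
w2 = C ⊼ w1 = 0 ⊼ 1 = 1
w3 = ¬w2 = ¬1 = 0
w4 = w2 ⊕ w3 = 1 ⊕ 0 = 1
w5 = w4 ∧ D = 1 ∧ 1 = 1
w6 = w5 ⊼ w4 = 1 ⊼ 1 = 0
w7 = w6 ⊽ A = 0 ⊽ 0 = 1
So w7 = 1.

C=0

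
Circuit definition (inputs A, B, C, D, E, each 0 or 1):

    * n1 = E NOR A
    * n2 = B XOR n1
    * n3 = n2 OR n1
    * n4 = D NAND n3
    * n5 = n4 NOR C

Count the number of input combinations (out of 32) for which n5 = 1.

5

n5 = n4 NOR C must be 1, so both n4 = 0 and C = 0.
n4 = D NAND n3 must be 0, so both D = 1 and n3 = 1.
Satisfying assignments:
  A=0, B=0, C=0, D=1, E=0
  A=0, B=1, C=0, D=1, E=0
  A=0, B=1, C=0, D=1, E=1
  A=1, B=1, C=0, D=1, E=0
  A=1, B=1, C=0, D=1, E=1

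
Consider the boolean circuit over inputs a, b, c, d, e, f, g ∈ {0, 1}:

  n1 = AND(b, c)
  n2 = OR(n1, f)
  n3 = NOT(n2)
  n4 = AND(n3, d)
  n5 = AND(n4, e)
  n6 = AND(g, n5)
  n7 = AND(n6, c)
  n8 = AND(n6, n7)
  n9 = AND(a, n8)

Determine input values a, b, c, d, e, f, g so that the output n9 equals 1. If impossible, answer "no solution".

n9 = AND(a, n8) must be 1, so both a = 1 and n8 = 1.
n8 = AND(n6, n7) must be 1, so both n6 = 1 and n7 = 1.
Check with a=1, b=0, c=1, d=1, e=1, f=0, g=1:
n1 = AND(b, c) = AND(0, 1) = 0
n2 = OR(n1, f) = OR(0, 0) = 0
n3 = NOT(n2) = NOT 0 = 1
n4 = AND(n3, d) = AND(1, 1) = 1
n5 = AND(n4, e) = AND(1, 1) = 1
n6 = AND(g, n5) = AND(1, 1) = 1
n7 = AND(n6, c) = AND(1, 1) = 1
n8 = AND(n6, n7) = AND(1, 1) = 1
n9 = AND(a, n8) = AND(1, 1) = 1
So n9 = 1 as required.

a=1, b=0, c=1, d=1, e=1, f=0, g=1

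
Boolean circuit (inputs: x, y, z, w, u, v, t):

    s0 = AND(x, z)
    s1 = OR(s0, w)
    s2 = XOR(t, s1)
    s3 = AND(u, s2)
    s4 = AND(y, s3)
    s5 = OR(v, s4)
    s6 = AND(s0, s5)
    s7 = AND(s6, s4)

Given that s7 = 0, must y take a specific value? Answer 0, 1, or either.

either

Both values of y occur among assignments with s7 = 0:
  y=0: x=0, y=0, z=0, w=0, u=0, v=0, t=0
  y=1: x=0, y=1, z=0, w=0, u=0, v=0, t=0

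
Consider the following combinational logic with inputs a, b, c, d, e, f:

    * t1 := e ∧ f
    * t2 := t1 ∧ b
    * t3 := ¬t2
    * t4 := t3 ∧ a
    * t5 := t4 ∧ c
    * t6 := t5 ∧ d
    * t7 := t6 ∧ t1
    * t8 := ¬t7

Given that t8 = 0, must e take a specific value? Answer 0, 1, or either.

1

t8 = ¬t7 must be 0, so t7 = 1.
t7 = t6 ∧ t1 must be 1, so both t6 = 1 and t1 = 1.
t6 = t5 ∧ d must be 1, so both t5 = 1 and d = 1.
Every assignment with t8 = 0 has e = 1; there are 1 such assignment(s).
  a=1, b=0, c=1, d=1, e=1, f=1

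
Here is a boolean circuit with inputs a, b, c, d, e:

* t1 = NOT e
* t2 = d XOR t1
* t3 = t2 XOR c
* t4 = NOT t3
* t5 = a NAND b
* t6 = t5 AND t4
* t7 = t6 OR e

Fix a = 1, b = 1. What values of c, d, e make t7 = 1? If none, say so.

c=1 d=0 e=1

Check with a = 1, b = 1 and c=1, d=0, e=1:
t1 = NOT e = NOT 1 = 0
t2 = d XOR t1 = 0 XOR 0 = 0
t3 = t2 XOR c = 0 XOR 1 = 1
t4 = NOT t3 = NOT 1 = 0
t5 = a NAND b = 1 NAND 1 = 0
t6 = t5 AND t4 = 0 AND 0 = 0
t7 = t6 OR e = 0 OR 1 = 1
So t7 = 1.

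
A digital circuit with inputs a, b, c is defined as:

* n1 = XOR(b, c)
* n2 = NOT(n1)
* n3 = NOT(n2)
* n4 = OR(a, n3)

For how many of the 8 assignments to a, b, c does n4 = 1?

6

n4 = OR(a, n3) must be 1, so at least one of a, n3 is 1.
Enumerating the 8 input combinations, 6 give n4 = 1 and 2 give n4 = 0.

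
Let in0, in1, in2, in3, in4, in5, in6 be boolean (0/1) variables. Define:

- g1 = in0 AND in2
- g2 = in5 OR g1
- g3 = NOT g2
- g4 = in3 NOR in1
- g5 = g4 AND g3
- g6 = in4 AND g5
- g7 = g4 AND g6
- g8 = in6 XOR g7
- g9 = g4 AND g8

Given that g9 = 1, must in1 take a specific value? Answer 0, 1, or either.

g9 = g4 AND g8 must be 1, so both g4 = 1 and g8 = 1.
g4 = in3 NOR in1 must be 1, so both in3 = 0 and in1 = 0.
Every assignment with g9 = 1 has in1 = 0; there are 16 such assignment(s).

0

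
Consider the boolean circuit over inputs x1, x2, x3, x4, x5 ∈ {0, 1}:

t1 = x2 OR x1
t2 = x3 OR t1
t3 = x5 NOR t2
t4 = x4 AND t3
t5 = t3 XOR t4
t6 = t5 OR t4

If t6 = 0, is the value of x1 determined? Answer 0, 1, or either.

Both values of x1 occur among assignments with t6 = 0:
  x1=0: x1=0, x2=0, x3=0, x4=0, x5=1
  x1=1: x1=1, x2=0, x3=0, x4=0, x5=0

either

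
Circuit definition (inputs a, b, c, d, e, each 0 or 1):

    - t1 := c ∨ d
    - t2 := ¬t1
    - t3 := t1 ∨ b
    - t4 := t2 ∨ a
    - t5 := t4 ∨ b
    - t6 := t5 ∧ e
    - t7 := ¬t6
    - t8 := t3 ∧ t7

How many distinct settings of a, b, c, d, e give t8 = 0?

15

t8 = t3 ∧ t7 must be 0, so at least one of t3, t7 is 0.
Enumerating the 32 input combinations, 15 give t8 = 0 and 17 give t8 = 1.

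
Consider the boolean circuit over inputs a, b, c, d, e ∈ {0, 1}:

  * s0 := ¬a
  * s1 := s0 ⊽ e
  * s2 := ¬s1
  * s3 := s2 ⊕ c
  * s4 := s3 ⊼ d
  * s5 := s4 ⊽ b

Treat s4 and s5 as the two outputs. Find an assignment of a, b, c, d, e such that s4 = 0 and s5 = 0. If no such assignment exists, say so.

Check with a=0, b=1, c=0, d=1, e=0:
s0 = ¬a = ¬0 = 1
s1 = s0 ⊽ e = 1 ⊽ 0 = 0
s2 = ¬s1 = ¬0 = 1
s3 = s2 ⊕ c = 1 ⊕ 0 = 1
s4 = s3 ⊼ d = 1 ⊼ 1 = 0
s5 = s4 ⊽ b = 0 ⊽ 1 = 0
So s4 = 0 and s5 = 0.

a=0, b=1, c=0, d=1, e=0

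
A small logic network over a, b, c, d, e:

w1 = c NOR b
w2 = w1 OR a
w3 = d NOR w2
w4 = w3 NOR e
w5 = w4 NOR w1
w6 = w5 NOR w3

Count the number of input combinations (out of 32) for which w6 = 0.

w6 = w5 NOR w3 must be 0, so at least one of w5, w3 is 1.
Enumerating the 32 input combinations, 15 give w6 = 0 and 17 give w6 = 1.

15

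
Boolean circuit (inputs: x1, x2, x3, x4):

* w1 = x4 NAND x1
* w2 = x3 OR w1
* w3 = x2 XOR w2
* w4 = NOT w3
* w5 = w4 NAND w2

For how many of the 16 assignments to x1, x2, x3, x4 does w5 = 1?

w5 = w4 NAND w2 must be 1, so at least one of w4, w2 is 0.
Enumerating the 16 input combinations, 9 give w5 = 1 and 7 give w5 = 0.

9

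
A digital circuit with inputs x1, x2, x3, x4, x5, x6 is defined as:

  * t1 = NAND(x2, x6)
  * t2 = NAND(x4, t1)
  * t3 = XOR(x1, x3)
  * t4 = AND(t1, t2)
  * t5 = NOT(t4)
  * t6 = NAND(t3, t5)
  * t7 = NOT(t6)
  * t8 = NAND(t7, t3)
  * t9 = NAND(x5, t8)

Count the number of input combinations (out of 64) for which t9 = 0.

22

t9 = NAND(x5, t8) must be 0, so both x5 = 1 and t8 = 1.
t8 = NAND(t7, t3) must be 1, so at least one of t7, t3 is 0.
Enumerating the 64 input combinations, 22 give t9 = 0 and 42 give t9 = 1.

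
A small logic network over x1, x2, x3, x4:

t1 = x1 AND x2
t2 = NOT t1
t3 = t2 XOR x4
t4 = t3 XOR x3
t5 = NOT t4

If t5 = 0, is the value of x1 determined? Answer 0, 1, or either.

either

Both values of x1 occur among assignments with t5 = 0:
  x1=0: x1=0, x2=0, x3=0, x4=0
  x1=1: x1=1, x2=0, x3=0, x4=0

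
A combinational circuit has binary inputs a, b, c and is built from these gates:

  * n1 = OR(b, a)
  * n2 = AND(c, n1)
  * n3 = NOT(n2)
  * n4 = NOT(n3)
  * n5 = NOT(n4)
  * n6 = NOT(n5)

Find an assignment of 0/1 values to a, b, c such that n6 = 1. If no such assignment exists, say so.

a=1 b=0 c=1

n6 = NOT(n5) must be 1, so n5 = 0.
n5 = NOT(n4) must be 0, so n4 = 1.
n4 = NOT(n3) must be 1, so n3 = 0.
Check with a=1 b=0 c=1:
n1 = OR(b, a) = OR(0, 1) = 1
n2 = AND(c, n1) = AND(1, 1) = 1
n3 = NOT(n2) = NOT 1 = 0
n4 = NOT(n3) = NOT 0 = 1
n5 = NOT(n4) = NOT 1 = 0
n6 = NOT(n5) = NOT 0 = 1
So n6 = 1 as required.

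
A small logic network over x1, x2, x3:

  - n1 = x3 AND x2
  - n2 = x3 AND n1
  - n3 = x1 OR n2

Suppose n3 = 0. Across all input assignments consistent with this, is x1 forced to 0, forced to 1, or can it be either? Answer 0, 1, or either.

n3 = x1 OR n2 must be 0, so both x1 = 0 and n2 = 0.
n2 = x3 AND n1 must be 0, so at least one of x3, n1 is 0.
Every assignment with n3 = 0 has x1 = 0; there are 3 such assignment(s).
  x1=0, x2=0, x3=0
  x1=0, x2=0, x3=1
  x1=0, x2=1, x3=0

0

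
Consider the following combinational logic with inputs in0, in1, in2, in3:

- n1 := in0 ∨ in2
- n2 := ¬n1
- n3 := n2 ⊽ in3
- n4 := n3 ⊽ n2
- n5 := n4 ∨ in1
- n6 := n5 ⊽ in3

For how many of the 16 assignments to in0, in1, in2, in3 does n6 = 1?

n6 = n5 ⊽ in3 must be 1, so both n5 = 0 and in3 = 0.
n5 = n4 ∨ in1 must be 0, so both n4 = 0 and in1 = 0.
n4 = n3 ⊽ n2 must be 0, so at least one of n3, n2 is 1.
Enumerating the 16 input combinations, 4 give n6 = 1 and 12 give n6 = 0.

4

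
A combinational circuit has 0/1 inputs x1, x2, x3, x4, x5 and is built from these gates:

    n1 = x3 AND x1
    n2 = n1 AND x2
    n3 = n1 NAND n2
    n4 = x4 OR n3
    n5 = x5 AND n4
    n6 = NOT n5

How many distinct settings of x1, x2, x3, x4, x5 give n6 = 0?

n6 = NOT n5 must be 0, so n5 = 1.
n5 = x5 AND n4 must be 1, so both x5 = 1 and n4 = 1.
n4 = x4 OR n3 must be 1, so at least one of x4, n3 is 1.
Enumerating the 32 input combinations, 15 give n6 = 0 and 17 give n6 = 1.

15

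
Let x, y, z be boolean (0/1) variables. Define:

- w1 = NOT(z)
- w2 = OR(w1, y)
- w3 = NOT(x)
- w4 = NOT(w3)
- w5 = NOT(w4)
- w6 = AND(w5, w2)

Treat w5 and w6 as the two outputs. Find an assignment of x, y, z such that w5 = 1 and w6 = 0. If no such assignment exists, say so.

x=0, y=0, z=1

Check with x=0, y=0, z=1:
w1 = NOT(z) = NOT 1 = 0
w2 = OR(w1, y) = OR(0, 0) = 0
w3 = NOT(x) = NOT 0 = 1
w4 = NOT(w3) = NOT 1 = 0
w5 = NOT(w4) = NOT 0 = 1
w6 = AND(w5, w2) = AND(1, 0) = 0
So w5 = 1 and w6 = 0.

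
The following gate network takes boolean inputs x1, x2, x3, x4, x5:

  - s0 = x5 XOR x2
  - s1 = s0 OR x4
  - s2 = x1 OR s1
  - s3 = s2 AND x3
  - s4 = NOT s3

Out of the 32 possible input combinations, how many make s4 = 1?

18

s4 = NOT s3 must be 1, so s3 = 0.
s3 = s2 AND x3 must be 0, so at least one of s2, x3 is 0.
Enumerating the 32 input combinations, 18 give s4 = 1 and 14 give s4 = 0.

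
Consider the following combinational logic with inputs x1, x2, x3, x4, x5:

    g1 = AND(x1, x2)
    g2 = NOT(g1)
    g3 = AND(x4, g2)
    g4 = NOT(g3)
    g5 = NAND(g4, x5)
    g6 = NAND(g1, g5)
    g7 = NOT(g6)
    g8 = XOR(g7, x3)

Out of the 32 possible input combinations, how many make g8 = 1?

16

g8 = XOR(g7, x3) must be 1, so g7 and x3 differ.
Enumerating the 32 input combinations, 16 give g8 = 1 and 16 give g8 = 0.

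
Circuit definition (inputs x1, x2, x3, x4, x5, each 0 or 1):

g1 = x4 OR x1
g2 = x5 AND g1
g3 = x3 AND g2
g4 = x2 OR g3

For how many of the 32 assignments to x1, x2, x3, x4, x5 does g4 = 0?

13

g4 = x2 OR g3 must be 0, so both x2 = 0 and g3 = 0.
Enumerating the 32 input combinations, 13 give g4 = 0 and 19 give g4 = 1.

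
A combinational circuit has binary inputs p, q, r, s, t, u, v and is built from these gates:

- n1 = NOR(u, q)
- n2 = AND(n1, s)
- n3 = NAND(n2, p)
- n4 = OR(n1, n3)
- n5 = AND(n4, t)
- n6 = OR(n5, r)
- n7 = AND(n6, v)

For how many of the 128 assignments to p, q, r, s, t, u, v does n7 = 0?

80

n7 = AND(n6, v) must be 0, so at least one of n6, v is 0.
Enumerating the 128 input combinations, 80 give n7 = 0 and 48 give n7 = 1.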